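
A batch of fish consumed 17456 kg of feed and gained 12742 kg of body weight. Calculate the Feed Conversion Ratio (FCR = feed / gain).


FCR = feed consumed / weight gained
FCR = 17456 kg / 12742 kg = 1.36996

1.36996


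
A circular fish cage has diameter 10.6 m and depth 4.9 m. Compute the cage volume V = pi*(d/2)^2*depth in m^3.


r = d/2 = 10.6/2 = 5.3 m
Base area = pi*r^2 = pi*5.3^2 = 88.247338 m^2
Volume = 88.247338 * 4.9 = 432.412 m^3

432.412 m^3


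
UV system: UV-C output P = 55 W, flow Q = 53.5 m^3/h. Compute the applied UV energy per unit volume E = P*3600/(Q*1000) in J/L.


Energy delivered per hour = 55 W * 3600 s = 198000 J/h
Volume treated per hour = 53.5 m^3/h * 1000 = 53500 L/h
dose = 198000 / 53500 = 3.70093 J/L

3.70093 J/L


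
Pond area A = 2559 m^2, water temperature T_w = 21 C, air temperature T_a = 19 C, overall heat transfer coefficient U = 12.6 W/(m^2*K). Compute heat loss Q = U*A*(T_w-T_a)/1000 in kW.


Temperature difference dT = 21 - 19 = 2 K
Heat loss (W) = U * A * dT = 12.6 * 2559 * 2 = 64486.8 W
Convert to kW: 64486.8 / 1000 = 64.4868 kW

64.4868 kW


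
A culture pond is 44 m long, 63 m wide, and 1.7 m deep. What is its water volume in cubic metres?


Base area = L * W = 44 * 63 = 2772 m^2
Volume = area * depth = 2772 * 1.7 = 4712.4 m^3

4712.4 m^3


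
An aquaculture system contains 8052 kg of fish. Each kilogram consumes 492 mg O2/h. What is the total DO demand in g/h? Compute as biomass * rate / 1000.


Total O2 consumption (mg/h) = 8052 kg * 492 mg/(kg*h) = 3961584 mg/h
Convert to g/h: 3961584 / 1000 = 3961.584 g/h

3961.584 g/h


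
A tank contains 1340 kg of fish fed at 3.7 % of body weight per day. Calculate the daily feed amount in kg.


Feeding rate fraction = 3.7% / 100 = 0.037
Daily feed = 1340 kg * 0.037 = 49.58 kg/day

49.58 kg/day


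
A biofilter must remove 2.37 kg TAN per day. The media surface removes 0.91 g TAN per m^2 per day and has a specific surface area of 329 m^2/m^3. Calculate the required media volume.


A = 2.37*1000 / 0.91 = 2604.3956 m^2
V = 2604.3956 / 329 = 7.9161

7.9161 m^3


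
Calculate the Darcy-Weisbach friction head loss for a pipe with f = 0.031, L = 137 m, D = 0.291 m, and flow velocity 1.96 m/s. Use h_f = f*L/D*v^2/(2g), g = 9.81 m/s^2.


v^2 = 1.96^2 = 3.8416 m^2/s^2
L/D = 137/0.291 = 470.79038
h_f = f*(L/D)*v^2/(2g) = 0.031 * 470.79038 * 3.8416 / 19.62 = 2.85761 m

2.85761 m


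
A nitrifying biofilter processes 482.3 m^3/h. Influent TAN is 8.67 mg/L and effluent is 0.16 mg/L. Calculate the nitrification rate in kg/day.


Concentration drop: TAN_in - TAN_out = 8.67 - 0.16 = 8.51 mg/L
Hourly TAN removed = Q * dTAN = 482.3 m^3/h * 8.51 mg/L = 4104.373 g/h  (m^3/h * mg/L = g/h)
Daily TAN removed = 4104.373 * 24 = 98504.952 g/day
Convert to kg/day: 98504.952 / 1000 = 98.504952 kg/day

98.504952 kg/day


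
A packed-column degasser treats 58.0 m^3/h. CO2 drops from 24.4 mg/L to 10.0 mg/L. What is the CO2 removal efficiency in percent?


CO2_out / CO2_in = 10.0 / 24.4 = 0.40983607
Fraction remaining = 0.40983607
efficiency = (1 - 0.40983607) * 100 = 59.0164 %

59.0164 %


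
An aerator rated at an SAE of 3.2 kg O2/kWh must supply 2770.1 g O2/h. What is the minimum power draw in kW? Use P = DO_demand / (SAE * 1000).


SAE in g O2/kWh = 3.2 * 1000 = 3200 g/kWh
P = DO_demand / SAE_g = 2770.1 / 3200 = 0.865656 kW

0.865656 kW


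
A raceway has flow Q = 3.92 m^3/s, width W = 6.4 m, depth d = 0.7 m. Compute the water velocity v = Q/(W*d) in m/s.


Cross-sectional area = W * d = 6.4 * 0.7 = 4.48 m^2
Velocity = Q / A = 3.92 / 4.48 = 0.875 m/s

0.875 m/s


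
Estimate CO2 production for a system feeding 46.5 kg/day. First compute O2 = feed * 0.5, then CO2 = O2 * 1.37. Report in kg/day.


O2 = 46.5 * 0.5 = 23.25
CO2 = 23.25 * 1.37 = 31.8525

31.8525 kg/day


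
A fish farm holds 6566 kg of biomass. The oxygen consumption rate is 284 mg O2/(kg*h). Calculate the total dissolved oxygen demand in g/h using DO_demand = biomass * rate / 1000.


Total O2 consumption (mg/h) = 6566 kg * 284 mg/(kg*h) = 1864744 mg/h
Convert to g/h: 1864744 / 1000 = 1864.744 g/h

1864.744 g/h


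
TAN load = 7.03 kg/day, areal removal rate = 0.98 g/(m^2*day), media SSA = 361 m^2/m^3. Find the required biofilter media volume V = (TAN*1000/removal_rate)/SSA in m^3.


A = 7.03*1000 / 0.98 = 7173.4694 m^2
V = 7173.4694 / 361 = 19.8711

19.8711 m^3


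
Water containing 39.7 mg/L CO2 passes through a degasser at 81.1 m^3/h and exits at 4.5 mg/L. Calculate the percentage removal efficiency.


CO2_out / CO2_in = 4.5 / 39.7 = 0.11335013
Fraction remaining = 0.11335013
efficiency = (1 - 0.11335013) * 100 = 88.665 %

88.665 %


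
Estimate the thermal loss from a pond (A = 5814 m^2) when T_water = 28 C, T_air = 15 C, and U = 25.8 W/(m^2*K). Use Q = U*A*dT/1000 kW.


Temperature difference dT = 28 - 15 = 13 K
Heat loss (W) = U * A * dT = 25.8 * 5814 * 13 = 1950015.6 W
Convert to kW: 1950015.6 / 1000 = 1950.0156 kW

1950.0156 kW


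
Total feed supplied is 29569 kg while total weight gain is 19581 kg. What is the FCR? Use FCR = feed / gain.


FCR = feed consumed / weight gained
FCR = 29569 kg / 19581 kg = 1.51009

1.51009


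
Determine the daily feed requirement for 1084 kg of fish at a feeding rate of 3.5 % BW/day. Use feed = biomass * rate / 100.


Feeding rate fraction = 3.5% / 100 = 0.035
Daily feed = 1084 kg * 0.035 = 37.94 kg/day

37.94 kg/day


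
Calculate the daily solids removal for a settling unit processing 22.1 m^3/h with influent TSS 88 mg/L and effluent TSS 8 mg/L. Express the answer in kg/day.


Concentration drop: TSS_in - TSS_out = 88 - 8 = 80 mg/L
Hourly solids removed = Q * dTSS = 22.1 m^3/h * 80 mg/L = 1768 g/h  (m^3/h * mg/L = g/h)
Daily solids removed = 1768 * 24 = 42432 g/day
Convert g to kg: 42432 / 1000 = 42.432 kg/day

42.432 kg/day


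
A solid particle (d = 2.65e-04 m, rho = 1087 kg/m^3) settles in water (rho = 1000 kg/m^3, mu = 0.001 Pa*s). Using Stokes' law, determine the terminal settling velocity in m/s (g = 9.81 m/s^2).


Density difference: rho_p - rho_f = 1087 - 1000 = 87 kg/m^3
d^2 = (2.65e-04)^2 = 7.0225e-08 m^2
Numerator = (rho_p - rho_f) * g * d^2 = 87 * 9.81 * 7.0225e-08 = 5.9934931e-05
Denominator = 18 * mu = 18 * 0.001 = 0.018
v_s = 5.9934931e-05 / 0.018 = 0.00332972 m/s
Check: Re = rho_f * v_s * d / mu = 1000 * 0.00332972 * 2.65e-04 / 0.001 = 0.882 < 1, so Stokes' law applies.

0.00332972 m/s


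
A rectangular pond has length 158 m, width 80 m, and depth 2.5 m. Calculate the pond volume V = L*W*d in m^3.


Base area = L * W = 158 * 80 = 12640 m^2
Volume = area * depth = 12640 * 2.5 = 31600 m^3

31600 m^3


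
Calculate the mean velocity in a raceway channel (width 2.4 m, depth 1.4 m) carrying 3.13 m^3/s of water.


Cross-sectional area = W * d = 2.4 * 1.4 = 3.36 m^2
Velocity = Q / A = 3.13 / 3.36 = 0.931548 m/s

0.931548 m/s


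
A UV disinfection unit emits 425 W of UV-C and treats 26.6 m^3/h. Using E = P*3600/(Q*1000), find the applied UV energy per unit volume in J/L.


Energy delivered per hour = 425 W * 3600 s = 1530000 J/h
Volume treated per hour = 26.6 m^3/h * 1000 = 26600 L/h
dose = 1530000 / 26600 = 57.5188 J/L

57.5188 J/L


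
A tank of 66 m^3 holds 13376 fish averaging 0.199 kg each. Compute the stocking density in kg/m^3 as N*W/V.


Total biomass = 13376 fish * 0.199 kg = 2661.824 kg
Density = total biomass / volume = 2661.824 / 66 = 40.3307 kg/m^3

40.3307 kg/m^3


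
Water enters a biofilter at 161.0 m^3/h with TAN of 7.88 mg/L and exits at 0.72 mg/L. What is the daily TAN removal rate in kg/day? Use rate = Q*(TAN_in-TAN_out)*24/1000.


Concentration drop: TAN_in - TAN_out = 7.88 - 0.72 = 7.16 mg/L
Hourly TAN removed = Q * dTAN = 161.0 m^3/h * 7.16 mg/L = 1152.76 g/h  (m^3/h * mg/L = g/h)
Daily TAN removed = 1152.76 * 24 = 27666.24 g/day
Convert to kg/day: 27666.24 / 1000 = 27.66624 kg/day

27.66624 kg/day


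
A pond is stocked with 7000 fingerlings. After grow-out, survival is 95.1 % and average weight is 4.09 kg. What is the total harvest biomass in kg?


Survivors = 7000 * 95.1/100 = 6657 fish
Harvest biomass = survivors * W_f = 6657 * 4.09 = 27227.13 kg

27227.13 kg


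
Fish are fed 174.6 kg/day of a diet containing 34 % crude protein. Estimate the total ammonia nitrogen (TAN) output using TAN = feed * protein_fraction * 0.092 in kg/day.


Protein in feed = 174.6 * 34/100 = 59.364 kg/day
TAN = protein * 0.092 = 59.364 * 0.092 = 5.461488 kg/day

5.461488 kg/day


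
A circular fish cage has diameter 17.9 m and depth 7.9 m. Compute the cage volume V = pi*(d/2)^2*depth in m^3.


r = d/2 = 17.9/2 = 8.95 m
Base area = pi*r^2 = pi*8.95^2 = 251.64943 m^2
Volume = 251.64943 * 7.9 = 1988.03 m^3

1988.03 m^3


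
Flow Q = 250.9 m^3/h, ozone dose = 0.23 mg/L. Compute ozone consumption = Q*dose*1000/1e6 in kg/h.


O3 demand (mg/h) = Q * dose * 1000 = 250.9 * 0.23 * 1000 = 57707 mg/h
Convert mg to kg: 57707 / 1e6 = 0.057707 kg/h

0.057707 kg/h


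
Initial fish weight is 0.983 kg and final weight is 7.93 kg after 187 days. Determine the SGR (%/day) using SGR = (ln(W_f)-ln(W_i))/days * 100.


ln(W_f) = ln(7.93) = 2.070653
ln(W_i) = ln(0.983) = -0.017146159
ln(W_f) - ln(W_i) = 2.070653 - -0.017146159 = 2.0877992
SGR = 2.0877992 / 187 * 100 = 1.11647 %/day

1.11647 %/day


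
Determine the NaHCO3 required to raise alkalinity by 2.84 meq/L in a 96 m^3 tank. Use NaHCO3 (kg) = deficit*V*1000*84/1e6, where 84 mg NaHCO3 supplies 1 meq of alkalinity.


Tank volume in L = 96 m^3 * 1000 = 96000 L
Total meq required = 2.84 meq/L * 96000 L = 272640 meq
NaHCO3 mass = 272640 meq * 84 mg/meq / 1e6 = 22.9018 kg

22.9018 kg


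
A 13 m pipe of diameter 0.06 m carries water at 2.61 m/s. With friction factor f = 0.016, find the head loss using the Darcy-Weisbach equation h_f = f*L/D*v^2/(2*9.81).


v^2 = 2.61^2 = 6.8121 m^2/s^2
L/D = 13/0.06 = 216.66667
h_f = f*(L/D)*v^2/(2g) = 0.016 * 216.66667 * 6.8121 / 19.62 = 1.20363 m

1.20363 m


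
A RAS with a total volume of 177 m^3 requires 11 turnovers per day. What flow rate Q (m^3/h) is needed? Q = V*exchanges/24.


Daily recirculation volume = 177 m^3 * 11 = 1947 m^3/day
Flow rate Q = daily volume / 24 h = 1947 / 24 = 81.125 m^3/h

81.125 m^3/h


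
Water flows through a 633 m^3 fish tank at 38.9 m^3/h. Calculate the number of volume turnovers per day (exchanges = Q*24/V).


Daily flow volume = 38.9 m^3/h * 24 h = 933.6 m^3/day
Exchanges = daily flow / tank volume = 933.6 / 633 = 1.47488 exchanges/day

1.47488 exchanges/day


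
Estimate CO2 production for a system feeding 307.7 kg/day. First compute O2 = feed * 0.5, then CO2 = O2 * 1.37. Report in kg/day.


O2 = 307.7 * 0.5 = 153.85
CO2 = 153.85 * 1.37 = 210.7745

210.7745 kg/day


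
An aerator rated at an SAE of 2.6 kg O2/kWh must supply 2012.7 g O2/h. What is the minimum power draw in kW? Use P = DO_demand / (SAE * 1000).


SAE in g O2/kWh = 2.6 * 1000 = 2600 g/kWh
P = DO_demand / SAE_g = 2012.7 / 2600 = 0.774115 kW

0.774115 kW


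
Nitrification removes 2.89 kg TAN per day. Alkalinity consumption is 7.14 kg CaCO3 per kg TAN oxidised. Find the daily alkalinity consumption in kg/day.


Alkalinity factor: 7.14 kg CaCO3 consumed per kg TAN nitrified
alk = 2.89 kg TAN * 7.14 = 20.6346 kg CaCO3/day

20.6346 kg CaCO3/day


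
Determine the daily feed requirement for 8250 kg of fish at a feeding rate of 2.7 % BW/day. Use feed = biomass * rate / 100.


Feeding rate fraction = 2.7% / 100 = 0.027
Daily feed = 8250 kg * 0.027 = 222.75 kg/day

222.75 kg/day


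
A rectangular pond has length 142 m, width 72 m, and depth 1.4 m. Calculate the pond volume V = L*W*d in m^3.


Base area = L * W = 142 * 72 = 10224 m^2
Volume = area * depth = 10224 * 1.4 = 14313.6 m^3

14313.6 m^3


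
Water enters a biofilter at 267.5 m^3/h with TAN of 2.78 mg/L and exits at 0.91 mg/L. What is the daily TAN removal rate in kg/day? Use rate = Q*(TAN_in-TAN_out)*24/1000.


Concentration drop: TAN_in - TAN_out = 2.78 - 0.91 = 1.87 mg/L
Hourly TAN removed = Q * dTAN = 267.5 m^3/h * 1.87 mg/L = 500.225 g/h  (m^3/h * mg/L = g/h)
Daily TAN removed = 500.225 * 24 = 12005.4 g/day
Convert to kg/day: 12005.4 / 1000 = 12.0054 kg/day

12.0054 kg/day


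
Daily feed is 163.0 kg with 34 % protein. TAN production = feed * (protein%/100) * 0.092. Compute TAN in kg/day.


Protein in feed = 163.0 * 34/100 = 55.42 kg/day
TAN = protein * 0.092 = 55.42 * 0.092 = 5.09864 kg/day

5.09864 kg/day


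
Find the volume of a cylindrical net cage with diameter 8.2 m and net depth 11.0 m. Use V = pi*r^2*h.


r = d/2 = 8.2/2 = 4.1 m
Base area = pi*r^2 = pi*4.1^2 = 52.810173 m^2
Volume = 52.810173 * 11.0 = 580.912 m^3

580.912 m^3


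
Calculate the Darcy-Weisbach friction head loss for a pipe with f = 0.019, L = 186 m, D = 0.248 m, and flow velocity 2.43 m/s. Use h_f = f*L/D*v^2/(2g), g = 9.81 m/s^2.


v^2 = 2.43^2 = 5.9049 m^2/s^2
L/D = 186/0.248 = 750
h_f = f*(L/D)*v^2/(2g) = 0.019 * 750 * 5.9049 / 19.62 = 4.28873 m

4.28873 m


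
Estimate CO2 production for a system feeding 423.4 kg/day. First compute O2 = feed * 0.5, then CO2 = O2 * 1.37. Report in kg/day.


O2 = 423.4 * 0.5 = 211.7
CO2 = 211.7 * 1.37 = 290.029

290.029 kg/day


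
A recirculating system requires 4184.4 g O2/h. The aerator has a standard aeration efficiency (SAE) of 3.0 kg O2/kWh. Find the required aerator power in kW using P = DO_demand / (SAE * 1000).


SAE in g O2/kWh = 3.0 * 1000 = 3000 g/kWh
P = DO_demand / SAE_g = 4184.4 / 3000 = 1.3948 kW

1.3948 kW


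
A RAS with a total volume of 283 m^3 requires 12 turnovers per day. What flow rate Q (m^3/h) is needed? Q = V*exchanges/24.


Daily recirculation volume = 283 m^3 * 12 = 3396 m^3/day
Flow rate Q = daily volume / 24 h = 3396 / 24 = 141.5 m^3/h

141.5 m^3/h


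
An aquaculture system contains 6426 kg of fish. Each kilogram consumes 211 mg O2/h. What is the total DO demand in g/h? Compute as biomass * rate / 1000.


Total O2 consumption (mg/h) = 6426 kg * 211 mg/(kg*h) = 1355886 mg/h
Convert to g/h: 1355886 / 1000 = 1355.886 g/h

1355.886 g/h


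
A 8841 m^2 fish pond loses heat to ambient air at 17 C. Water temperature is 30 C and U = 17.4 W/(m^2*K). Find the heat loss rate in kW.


Temperature difference dT = 30 - 17 = 13 K
Heat loss (W) = U * A * dT = 17.4 * 8841 * 13 = 1999834.2 W
Convert to kW: 1999834.2 / 1000 = 1999.8342 kW

1999.8342 kW


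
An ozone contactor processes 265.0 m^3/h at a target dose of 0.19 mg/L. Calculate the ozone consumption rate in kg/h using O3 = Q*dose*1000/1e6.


O3 demand (mg/h) = Q * dose * 1000 = 265.0 * 0.19 * 1000 = 50350 mg/h
Convert mg to kg: 50350 / 1e6 = 0.05035 kg/h

0.05035 kg/h


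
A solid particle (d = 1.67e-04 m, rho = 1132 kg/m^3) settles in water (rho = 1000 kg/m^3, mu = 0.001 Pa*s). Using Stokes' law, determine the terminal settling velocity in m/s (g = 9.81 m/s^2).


Density difference: rho_p - rho_f = 1132 - 1000 = 132 kg/m^3
d^2 = (1.67e-04)^2 = 2.7889e-08 m^2
Numerator = (rho_p - rho_f) * g * d^2 = 132 * 9.81 * 2.7889e-08 = 3.6114024e-05
Denominator = 18 * mu = 18 * 0.001 = 0.018
v_s = 3.6114024e-05 / 0.018 = 0.00200633 m/s
Check: Re = rho_f * v_s * d / mu = 1000 * 0.00200633 * 1.67e-04 / 0.001 = 0.335 < 1, so Stokes' law applies.

0.00200633 m/s


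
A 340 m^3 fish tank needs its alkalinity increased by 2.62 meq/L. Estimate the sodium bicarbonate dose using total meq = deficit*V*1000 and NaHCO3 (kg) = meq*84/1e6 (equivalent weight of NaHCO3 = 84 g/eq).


Tank volume in L = 340 m^3 * 1000 = 340000 L
Total meq required = 2.62 meq/L * 340000 L = 890800 meq
NaHCO3 mass = 890800 meq * 84 mg/meq / 1e6 = 74.8272 kg

74.8272 kg


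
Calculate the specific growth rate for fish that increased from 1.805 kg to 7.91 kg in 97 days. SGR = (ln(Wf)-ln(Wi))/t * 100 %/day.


ln(W_f) = ln(7.91) = 2.0681278
ln(W_i) = ln(1.805) = 0.59056059
ln(W_f) - ln(W_i) = 2.0681278 - 0.59056059 = 1.4775672
SGR = 1.4775672 / 97 * 100 = 1.52327 %/day

1.52327 %/day


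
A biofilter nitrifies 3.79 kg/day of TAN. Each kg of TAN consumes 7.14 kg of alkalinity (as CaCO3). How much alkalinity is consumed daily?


Alkalinity factor: 7.14 kg CaCO3 consumed per kg TAN nitrified
alk = 3.79 kg TAN * 7.14 = 27.0606 kg CaCO3/day

27.0606 kg CaCO3/day


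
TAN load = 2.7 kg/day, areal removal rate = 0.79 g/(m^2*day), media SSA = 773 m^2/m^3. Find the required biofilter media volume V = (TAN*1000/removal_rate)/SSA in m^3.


A = 2.7*1000 / 0.79 = 3417.7215 m^2
V = 3417.7215 / 773 = 4.42137

4.42137 m^3


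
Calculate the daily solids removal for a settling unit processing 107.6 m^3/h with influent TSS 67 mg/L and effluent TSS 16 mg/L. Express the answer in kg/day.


Concentration drop: TSS_in - TSS_out = 67 - 16 = 51 mg/L
Hourly solids removed = Q * dTSS = 107.6 m^3/h * 51 mg/L = 5487.6 g/h  (m^3/h * mg/L = g/h)
Daily solids removed = 5487.6 * 24 = 131702.4 g/day
Convert g to kg: 131702.4 / 1000 = 131.7024 kg/day

131.7024 kg/day


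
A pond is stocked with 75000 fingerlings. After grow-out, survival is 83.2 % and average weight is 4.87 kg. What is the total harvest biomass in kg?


Survivors = 75000 * 83.2/100 = 62400 fish
Harvest biomass = survivors * W_f = 62400 * 4.87 = 303888 kg

303888 kg


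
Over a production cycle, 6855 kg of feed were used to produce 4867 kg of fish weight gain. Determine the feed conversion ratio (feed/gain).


FCR = feed consumed / weight gained
FCR = 6855 kg / 4867 kg = 1.40847

1.40847


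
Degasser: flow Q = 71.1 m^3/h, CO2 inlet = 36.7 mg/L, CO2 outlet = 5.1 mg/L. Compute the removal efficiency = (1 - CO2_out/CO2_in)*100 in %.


CO2_out / CO2_in = 5.1 / 36.7 = 0.13896458
Fraction remaining = 0.13896458
efficiency = (1 - 0.13896458) * 100 = 86.1035 %

86.1035 %


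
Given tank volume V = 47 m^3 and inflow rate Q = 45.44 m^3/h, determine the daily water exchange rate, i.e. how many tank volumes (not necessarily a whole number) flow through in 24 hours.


Daily flow volume = 45.44 m^3/h * 24 h = 1090.56 m^3/day
Exchanges = daily flow / tank volume = 1090.56 / 47 = 23.2034 exchanges/day

23.2034 exchanges/day


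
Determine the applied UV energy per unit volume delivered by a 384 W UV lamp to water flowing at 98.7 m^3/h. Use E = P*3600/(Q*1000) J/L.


Energy delivered per hour = 384 W * 3600 s = 1382400 J/h
Volume treated per hour = 98.7 m^3/h * 1000 = 98700 L/h
dose = 1382400 / 98700 = 14.0061 J/L

14.0061 J/L


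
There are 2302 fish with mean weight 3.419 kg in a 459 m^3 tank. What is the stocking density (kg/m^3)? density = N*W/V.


Total biomass = 2302 fish * 3.419 kg = 7870.538 kg
Density = total biomass / volume = 7870.538 / 459 = 17.1471 kg/m^3

17.1471 kg/m^3


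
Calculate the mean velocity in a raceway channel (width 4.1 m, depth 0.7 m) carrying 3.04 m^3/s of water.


Cross-sectional area = W * d = 4.1 * 0.7 = 2.87 m^2
Velocity = Q / A = 3.04 / 2.87 = 1.05923 m/s

1.05923 m/s


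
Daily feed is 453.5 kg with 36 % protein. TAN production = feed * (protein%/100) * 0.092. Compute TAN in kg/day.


Protein in feed = 453.5 * 36/100 = 163.26 kg/day
TAN = protein * 0.092 = 163.26 * 0.092 = 15.01992 kg/day

15.01992 kg/day


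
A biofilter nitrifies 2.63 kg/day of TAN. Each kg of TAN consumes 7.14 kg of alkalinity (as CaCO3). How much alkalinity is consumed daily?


Alkalinity factor: 7.14 kg CaCO3 consumed per kg TAN nitrified
alk = 2.63 kg TAN * 7.14 = 18.7782 kg CaCO3/day

18.7782 kg CaCO3/day


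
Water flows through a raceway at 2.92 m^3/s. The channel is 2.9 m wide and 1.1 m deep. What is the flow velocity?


Cross-sectional area = W * d = 2.9 * 1.1 = 3.19 m^2
Velocity = Q / A = 2.92 / 3.19 = 0.915361 m/s

0.915361 m/s


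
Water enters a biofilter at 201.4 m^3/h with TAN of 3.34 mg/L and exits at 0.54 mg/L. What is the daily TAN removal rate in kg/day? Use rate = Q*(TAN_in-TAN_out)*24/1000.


Concentration drop: TAN_in - TAN_out = 3.34 - 0.54 = 2.8 mg/L
Hourly TAN removed = Q * dTAN = 201.4 m^3/h * 2.8 mg/L = 563.92 g/h  (m^3/h * mg/L = g/h)
Daily TAN removed = 563.92 * 24 = 13534.08 g/day
Convert to kg/day: 13534.08 / 1000 = 13.53408 kg/day

13.53408 kg/day


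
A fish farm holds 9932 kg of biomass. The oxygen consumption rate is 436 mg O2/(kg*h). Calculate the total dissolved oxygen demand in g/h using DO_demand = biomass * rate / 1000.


Total O2 consumption (mg/h) = 9932 kg * 436 mg/(kg*h) = 4330352 mg/h
Convert to g/h: 4330352 / 1000 = 4330.352 g/h

4330.352 g/h


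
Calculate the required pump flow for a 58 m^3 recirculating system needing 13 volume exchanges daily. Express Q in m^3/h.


Daily recirculation volume = 58 m^3 * 13 = 754 m^3/day
Flow rate Q = daily volume / 24 h = 754 / 24 = 31.4167 m^3/h

31.4167 m^3/h


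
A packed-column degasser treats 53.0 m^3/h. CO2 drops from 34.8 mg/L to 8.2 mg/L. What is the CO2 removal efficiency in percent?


CO2_out / CO2_in = 8.2 / 34.8 = 0.23563218
Fraction remaining = 0.23563218
efficiency = (1 - 0.23563218) * 100 = 76.4368 %

76.4368 %


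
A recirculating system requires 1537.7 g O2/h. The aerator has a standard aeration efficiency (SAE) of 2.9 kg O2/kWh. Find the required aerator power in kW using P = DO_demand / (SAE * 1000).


SAE in g O2/kWh = 2.9 * 1000 = 2900 g/kWh
P = DO_demand / SAE_g = 1537.7 / 2900 = 0.530241 kW

0.530241 kW


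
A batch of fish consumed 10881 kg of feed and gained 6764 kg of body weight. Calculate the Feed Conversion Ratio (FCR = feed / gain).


FCR = feed consumed / weight gained
FCR = 10881 kg / 6764 kg = 1.60866

1.60866


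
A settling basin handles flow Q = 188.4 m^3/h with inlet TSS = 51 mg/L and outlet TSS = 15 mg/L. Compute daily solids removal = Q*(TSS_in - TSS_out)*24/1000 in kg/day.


Concentration drop: TSS_in - TSS_out = 51 - 15 = 36 mg/L
Hourly solids removed = Q * dTSS = 188.4 m^3/h * 36 mg/L = 6782.4 g/h  (m^3/h * mg/L = g/h)
Daily solids removed = 6782.4 * 24 = 162777.6 g/day
Convert g to kg: 162777.6 / 1000 = 162.7776 kg/day

162.7776 kg/day


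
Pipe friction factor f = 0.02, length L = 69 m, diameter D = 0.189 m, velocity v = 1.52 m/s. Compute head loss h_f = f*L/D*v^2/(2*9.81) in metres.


v^2 = 1.52^2 = 2.3104 m^2/s^2
L/D = 69/0.189 = 365.07937
h_f = f*(L/D)*v^2/(2g) = 0.02 * 365.07937 * 2.3104 / 19.62 = 0.859816 m

0.859816 m


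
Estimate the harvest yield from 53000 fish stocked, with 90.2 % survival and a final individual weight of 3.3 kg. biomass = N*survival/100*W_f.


Survivors = 53000 * 90.2/100 = 47806 fish
Harvest biomass = survivors * W_f = 47806 * 3.3 = 157759.8 kg

157759.8 kg


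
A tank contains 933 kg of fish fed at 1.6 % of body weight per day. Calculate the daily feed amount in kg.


Feeding rate fraction = 1.6% / 100 = 0.016
Daily feed = 933 kg * 0.016 = 14.928 kg/day

14.928 kg/day


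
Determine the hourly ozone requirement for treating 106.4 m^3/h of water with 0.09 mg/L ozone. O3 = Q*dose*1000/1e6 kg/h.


O3 demand (mg/h) = Q * dose * 1000 = 106.4 * 0.09 * 1000 = 9576 mg/h
Convert mg to kg: 9576 / 1e6 = 0.009576 kg/h

0.009576 kg/h


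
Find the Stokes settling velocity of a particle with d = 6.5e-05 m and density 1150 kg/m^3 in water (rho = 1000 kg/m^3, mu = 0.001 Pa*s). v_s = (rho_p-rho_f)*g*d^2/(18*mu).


Density difference: rho_p - rho_f = 1150 - 1000 = 150 kg/m^3
d^2 = (6.5e-05)^2 = 4.225e-09 m^2
Numerator = (rho_p - rho_f) * g * d^2 = 150 * 9.81 * 4.225e-09 = 6.2170875e-06
Denominator = 18 * mu = 18 * 0.001 = 0.018
v_s = 6.2170875e-06 / 0.018 = 3.45394e-04 m/s
Check: Re = rho_f * v_s * d / mu = 1000 * 3.45394e-04 * 6.5e-05 / 0.001 = 0.0225 < 1, so Stokes' law applies.

3.45394e-04 m/s


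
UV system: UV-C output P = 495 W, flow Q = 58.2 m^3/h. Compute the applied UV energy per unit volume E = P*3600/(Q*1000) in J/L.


Energy delivered per hour = 495 W * 3600 s = 1782000 J/h
Volume treated per hour = 58.2 m^3/h * 1000 = 58200 L/h
dose = 1782000 / 58200 = 30.6186 J/L

30.6186 J/L


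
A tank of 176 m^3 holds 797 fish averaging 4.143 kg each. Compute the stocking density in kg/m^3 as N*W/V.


Total biomass = 797 fish * 4.143 kg = 3301.971 kg
Density = total biomass / volume = 3301.971 / 176 = 18.7612 kg/m^3

18.7612 kg/m^3


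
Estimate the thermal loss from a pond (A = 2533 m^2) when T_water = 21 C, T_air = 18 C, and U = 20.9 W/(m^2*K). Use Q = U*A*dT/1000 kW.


Temperature difference dT = 21 - 18 = 3 K
Heat loss (W) = U * A * dT = 20.9 * 2533 * 3 = 158819.1 W
Convert to kW: 158819.1 / 1000 = 158.8191 kW

158.8191 kW


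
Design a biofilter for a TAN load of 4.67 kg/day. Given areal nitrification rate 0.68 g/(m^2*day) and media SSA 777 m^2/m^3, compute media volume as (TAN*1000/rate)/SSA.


A = 4.67*1000 / 0.68 = 6867.6471 m^2
V = 6867.6471 / 777 = 8.83867

8.83867 m^3


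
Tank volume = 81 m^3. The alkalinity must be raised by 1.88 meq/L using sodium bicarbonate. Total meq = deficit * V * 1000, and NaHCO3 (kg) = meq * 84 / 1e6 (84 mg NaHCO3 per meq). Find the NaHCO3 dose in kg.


Tank volume in L = 81 m^3 * 1000 = 81000 L
Total meq required = 1.88 meq/L * 81000 L = 152280 meq
NaHCO3 mass = 152280 meq * 84 mg/meq / 1e6 = 12.7915 kg

12.7915 kg


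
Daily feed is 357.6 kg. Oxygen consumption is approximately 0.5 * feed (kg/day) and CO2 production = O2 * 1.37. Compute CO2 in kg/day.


O2 = 357.6 * 0.5 = 178.8
CO2 = 178.8 * 1.37 = 244.956

244.956 kg/day


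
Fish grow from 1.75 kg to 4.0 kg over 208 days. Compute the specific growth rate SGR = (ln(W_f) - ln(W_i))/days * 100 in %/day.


ln(W_f) = ln(4.0) = 1.3862944
ln(W_i) = ln(1.75) = 0.55961579
ln(W_f) - ln(W_i) = 1.3862944 - 0.55961579 = 0.82667861
SGR = 0.82667861 / 208 * 100 = 0.397442 %/day

0.397442 %/day


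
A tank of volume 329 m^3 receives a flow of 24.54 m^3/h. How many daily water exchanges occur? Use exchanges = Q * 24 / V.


Daily flow volume = 24.54 m^3/h * 24 h = 588.96 m^3/day
Exchanges = daily flow / tank volume = 588.96 / 329 = 1.79015 exchanges/day

1.79015 exchanges/day


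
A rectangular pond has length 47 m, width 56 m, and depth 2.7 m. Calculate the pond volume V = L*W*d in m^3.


Base area = L * W = 47 * 56 = 2632 m^2
Volume = area * depth = 2632 * 2.7 = 7106.4 m^3

7106.4 m^3


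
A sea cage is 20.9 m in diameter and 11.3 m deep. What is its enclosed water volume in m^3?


r = d/2 = 20.9/2 = 10.45 m
Base area = pi*r^2 = pi*10.45^2 = 343.06977 m^2
Volume = 343.06977 * 11.3 = 3876.69 m^3

3876.69 m^3


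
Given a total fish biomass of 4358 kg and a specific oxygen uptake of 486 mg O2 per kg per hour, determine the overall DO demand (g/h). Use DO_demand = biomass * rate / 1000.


Total O2 consumption (mg/h) = 4358 kg * 486 mg/(kg*h) = 2117988 mg/h
Convert to g/h: 2117988 / 1000 = 2117.988 g/h

2117.988 g/h


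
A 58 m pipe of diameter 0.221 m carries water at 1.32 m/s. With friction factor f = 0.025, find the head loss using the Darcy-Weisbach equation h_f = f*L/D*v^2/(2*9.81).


v^2 = 1.32^2 = 1.7424 m^2/s^2
L/D = 58/0.221 = 262.44344
h_f = f*(L/D)*v^2/(2g) = 0.025 * 262.44344 * 1.7424 / 19.62 = 0.582673 m

0.582673 m


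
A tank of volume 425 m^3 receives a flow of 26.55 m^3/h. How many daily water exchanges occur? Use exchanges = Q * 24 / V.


Daily flow volume = 26.55 m^3/h * 24 h = 637.2 m^3/day
Exchanges = daily flow / tank volume = 637.2 / 425 = 1.49929 exchanges/day

1.49929 exchanges/day


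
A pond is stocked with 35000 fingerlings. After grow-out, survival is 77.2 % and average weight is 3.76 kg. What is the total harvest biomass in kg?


Survivors = 35000 * 77.2/100 = 27020 fish
Harvest biomass = survivors * W_f = 27020 * 3.76 = 101595.2 kg

101595.2 kg


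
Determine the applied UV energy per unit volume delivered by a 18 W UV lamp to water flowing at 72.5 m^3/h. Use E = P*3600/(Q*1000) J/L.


Energy delivered per hour = 18 W * 3600 s = 64800 J/h
Volume treated per hour = 72.5 m^3/h * 1000 = 72500 L/h
dose = 64800 / 72500 = 0.893793 J/L

0.893793 J/L


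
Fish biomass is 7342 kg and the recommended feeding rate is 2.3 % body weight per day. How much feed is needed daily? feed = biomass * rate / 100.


Feeding rate fraction = 2.3% / 100 = 0.023
Daily feed = 7342 kg * 0.023 = 168.866 kg/day

168.866 kg/day


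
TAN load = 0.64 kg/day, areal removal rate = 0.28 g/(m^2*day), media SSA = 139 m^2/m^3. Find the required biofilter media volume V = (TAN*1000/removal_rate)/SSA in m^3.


A = 0.64*1000 / 0.28 = 2285.7143 m^2
V = 2285.7143 / 139 = 16.444

16.444 m^3


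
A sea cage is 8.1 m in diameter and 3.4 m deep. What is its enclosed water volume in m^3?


r = d/2 = 8.1/2 = 4.05 m
Base area = pi*r^2 = pi*4.05^2 = 51.529974 m^2
Volume = 51.529974 * 3.4 = 175.202 m^3

175.202 m^3


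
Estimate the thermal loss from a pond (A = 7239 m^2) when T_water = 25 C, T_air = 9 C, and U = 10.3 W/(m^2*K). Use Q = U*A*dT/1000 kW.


Temperature difference dT = 25 - 9 = 16 K
Heat loss (W) = U * A * dT = 10.3 * 7239 * 16 = 1192987.2 W
Convert to kW: 1192987.2 / 1000 = 1192.9872 kW

1192.9872 kW


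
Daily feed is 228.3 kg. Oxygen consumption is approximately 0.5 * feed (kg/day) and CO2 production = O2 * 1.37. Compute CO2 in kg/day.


O2 = 228.3 * 0.5 = 114.15
CO2 = 114.15 * 1.37 = 156.3855

156.3855 kg/day


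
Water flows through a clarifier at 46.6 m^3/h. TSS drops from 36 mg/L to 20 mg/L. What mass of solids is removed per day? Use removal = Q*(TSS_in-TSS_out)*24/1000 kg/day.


Concentration drop: TSS_in - TSS_out = 36 - 20 = 16 mg/L
Hourly solids removed = Q * dTSS = 46.6 m^3/h * 16 mg/L = 745.6 g/h  (m^3/h * mg/L = g/h)
Daily solids removed = 745.6 * 24 = 17894.4 g/day
Convert g to kg: 17894.4 / 1000 = 17.8944 kg/day

17.8944 kg/day


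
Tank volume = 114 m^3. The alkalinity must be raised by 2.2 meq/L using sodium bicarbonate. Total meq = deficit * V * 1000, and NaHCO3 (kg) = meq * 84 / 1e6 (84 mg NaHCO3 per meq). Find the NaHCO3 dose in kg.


Tank volume in L = 114 m^3 * 1000 = 114000 L
Total meq required = 2.2 meq/L * 114000 L = 250800 meq
NaHCO3 mass = 250800 meq * 84 mg/meq / 1e6 = 21.0672 kg

21.0672 kg


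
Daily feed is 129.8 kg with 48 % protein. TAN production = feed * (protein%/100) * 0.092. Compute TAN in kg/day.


Protein in feed = 129.8 * 48/100 = 62.304 kg/day
TAN = protein * 0.092 = 62.304 * 0.092 = 5.731968 kg/day

5.731968 kg/day


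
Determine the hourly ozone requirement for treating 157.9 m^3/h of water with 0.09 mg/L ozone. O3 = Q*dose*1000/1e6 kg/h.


O3 demand (mg/h) = Q * dose * 1000 = 157.9 * 0.09 * 1000 = 14211 mg/h
Convert mg to kg: 14211 / 1e6 = 0.014211 kg/h

0.014211 kg/h


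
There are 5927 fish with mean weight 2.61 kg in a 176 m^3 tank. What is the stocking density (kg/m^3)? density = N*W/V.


Total biomass = 5927 fish * 2.61 kg = 15469.47 kg
Density = total biomass / volume = 15469.47 / 176 = 87.8947 kg/m^3

87.8947 kg/m^3


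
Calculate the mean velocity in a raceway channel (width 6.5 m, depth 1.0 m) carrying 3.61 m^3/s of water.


Cross-sectional area = W * d = 6.5 * 1.0 = 6.5 m^2
Velocity = Q / A = 3.61 / 6.5 = 0.555385 m/s

0.555385 m/s


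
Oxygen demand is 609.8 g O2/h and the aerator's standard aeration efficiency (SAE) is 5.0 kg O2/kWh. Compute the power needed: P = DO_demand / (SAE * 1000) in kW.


SAE in g O2/kWh = 5.0 * 1000 = 5000 g/kWh
P = DO_demand / SAE_g = 609.8 / 5000 = 0.12196 kW

0.12196 kW


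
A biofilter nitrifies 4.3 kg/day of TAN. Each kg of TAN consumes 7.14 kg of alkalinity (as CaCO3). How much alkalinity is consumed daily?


Alkalinity factor: 7.14 kg CaCO3 consumed per kg TAN nitrified
alk = 4.3 kg TAN * 7.14 = 30.702 kg CaCO3/day

30.702 kg CaCO3/day


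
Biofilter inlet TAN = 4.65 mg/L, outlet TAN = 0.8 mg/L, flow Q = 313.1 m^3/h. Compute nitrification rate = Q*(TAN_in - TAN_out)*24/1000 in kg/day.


Concentration drop: TAN_in - TAN_out = 4.65 - 0.8 = 3.85 mg/L
Hourly TAN removed = Q * dTAN = 313.1 m^3/h * 3.85 mg/L = 1205.435 g/h  (m^3/h * mg/L = g/h)
Daily TAN removed = 1205.435 * 24 = 28930.44 g/day
Convert to kg/day: 28930.44 / 1000 = 28.93044 kg/day

28.93044 kg/day


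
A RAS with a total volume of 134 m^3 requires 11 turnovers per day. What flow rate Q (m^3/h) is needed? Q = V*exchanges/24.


Daily recirculation volume = 134 m^3 * 11 = 1474 m^3/day
Flow rate Q = daily volume / 24 h = 1474 / 24 = 61.4167 m^3/h

61.4167 m^3/h


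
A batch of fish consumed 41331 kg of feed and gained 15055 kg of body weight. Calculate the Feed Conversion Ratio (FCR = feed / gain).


FCR = feed consumed / weight gained
FCR = 41331 kg / 15055 kg = 2.74533

2.74533


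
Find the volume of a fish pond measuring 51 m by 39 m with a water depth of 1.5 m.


Base area = L * W = 51 * 39 = 1989 m^2
Volume = area * depth = 1989 * 1.5 = 2983.5 m^3

2983.5 m^3


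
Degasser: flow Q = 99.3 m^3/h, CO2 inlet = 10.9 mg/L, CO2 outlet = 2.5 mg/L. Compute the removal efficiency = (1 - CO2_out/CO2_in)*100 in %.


CO2_out / CO2_in = 2.5 / 10.9 = 0.2293578
Fraction remaining = 0.2293578
efficiency = (1 - 0.2293578) * 100 = 77.0642 %

77.0642 %


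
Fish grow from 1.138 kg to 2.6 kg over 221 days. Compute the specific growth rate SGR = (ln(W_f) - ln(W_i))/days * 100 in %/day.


ln(W_f) = ln(2.6) = 0.95551145
ln(W_i) = ln(1.138) = 0.12927234
ln(W_f) - ln(W_i) = 0.95551145 - 0.12927234 = 0.82623911
SGR = 0.82623911 / 221 * 100 = 0.373864 %/day

0.373864 %/day


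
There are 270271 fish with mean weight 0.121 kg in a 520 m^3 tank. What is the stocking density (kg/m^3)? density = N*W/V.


Total biomass = 270271 fish * 0.121 kg = 32702.791 kg
Density = total biomass / volume = 32702.791 / 520 = 62.89 kg/m^3

62.89 kg/m^3


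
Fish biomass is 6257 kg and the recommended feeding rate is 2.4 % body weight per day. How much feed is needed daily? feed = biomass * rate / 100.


Feeding rate fraction = 2.4% / 100 = 0.024
Daily feed = 6257 kg * 0.024 = 150.168 kg/day

150.168 kg/day


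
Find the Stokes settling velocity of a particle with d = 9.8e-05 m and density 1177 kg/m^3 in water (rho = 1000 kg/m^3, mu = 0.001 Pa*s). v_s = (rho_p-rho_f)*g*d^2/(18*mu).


Density difference: rho_p - rho_f = 1177 - 1000 = 177 kg/m^3
d^2 = (9.8e-05)^2 = 9.604e-09 m^2
Numerator = (rho_p - rho_f) * g * d^2 = 177 * 9.81 * 9.604e-09 = 1.6676097e-05
Denominator = 18 * mu = 18 * 0.001 = 0.018
v_s = 1.6676097e-05 / 0.018 = 9.2645e-04 m/s
Check: Re = rho_f * v_s * d / mu = 1000 * 9.2645e-04 * 9.8e-05 / 0.001 = 0.0908 < 1, so Stokes' law applies.

9.2645e-04 m/s


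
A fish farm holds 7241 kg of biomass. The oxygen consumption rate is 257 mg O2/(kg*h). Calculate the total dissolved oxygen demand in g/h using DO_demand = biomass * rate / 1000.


Total O2 consumption (mg/h) = 7241 kg * 257 mg/(kg*h) = 1860937 mg/h
Convert to g/h: 1860937 / 1000 = 1860.937 g/h

1860.937 g/h


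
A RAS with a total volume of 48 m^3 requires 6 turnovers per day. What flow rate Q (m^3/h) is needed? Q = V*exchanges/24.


Daily recirculation volume = 48 m^3 * 6 = 288 m^3/day
Flow rate Q = daily volume / 24 h = 288 / 24 = 12 m^3/h

12 m^3/h


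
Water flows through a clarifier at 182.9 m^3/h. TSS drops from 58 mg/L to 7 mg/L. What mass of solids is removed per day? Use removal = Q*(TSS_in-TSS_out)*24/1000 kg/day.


Concentration drop: TSS_in - TSS_out = 58 - 7 = 51 mg/L
Hourly solids removed = Q * dTSS = 182.9 m^3/h * 51 mg/L = 9327.9 g/h  (m^3/h * mg/L = g/h)
Daily solids removed = 9327.9 * 24 = 223869.6 g/day
Convert g to kg: 223869.6 / 1000 = 223.8696 kg/day

223.8696 kg/day


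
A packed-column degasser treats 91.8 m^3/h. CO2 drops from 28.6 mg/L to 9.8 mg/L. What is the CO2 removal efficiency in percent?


CO2_out / CO2_in = 9.8 / 28.6 = 0.34265734
Fraction remaining = 0.34265734
efficiency = (1 - 0.34265734) * 100 = 65.7343 %

65.7343 %


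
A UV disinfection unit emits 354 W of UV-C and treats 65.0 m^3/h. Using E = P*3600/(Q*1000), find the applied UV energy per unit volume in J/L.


Energy delivered per hour = 354 W * 3600 s = 1274400 J/h
Volume treated per hour = 65.0 m^3/h * 1000 = 65000 L/h
dose = 1274400 / 65000 = 19.6062 J/L

19.6062 J/L


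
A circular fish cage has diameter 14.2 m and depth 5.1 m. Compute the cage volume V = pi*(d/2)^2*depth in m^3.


r = d/2 = 14.2/2 = 7.1 m
Base area = pi*r^2 = pi*7.1^2 = 158.36769 m^2
Volume = 158.36769 * 5.1 = 807.675 m^3

807.675 m^3


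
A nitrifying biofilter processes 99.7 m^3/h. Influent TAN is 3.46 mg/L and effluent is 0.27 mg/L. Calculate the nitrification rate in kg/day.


Concentration drop: TAN_in - TAN_out = 3.46 - 0.27 = 3.19 mg/L
Hourly TAN removed = Q * dTAN = 99.7 m^3/h * 3.19 mg/L = 318.043 g/h  (m^3/h * mg/L = g/h)
Daily TAN removed = 318.043 * 24 = 7633.032 g/day
Convert to kg/day: 7633.032 / 1000 = 7.633032 kg/day

7.633032 kg/day


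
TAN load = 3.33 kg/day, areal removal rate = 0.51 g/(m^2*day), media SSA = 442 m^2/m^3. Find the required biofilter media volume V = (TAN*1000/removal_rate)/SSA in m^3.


A = 3.33*1000 / 0.51 = 6529.4118 m^2
V = 6529.4118 / 442 = 14.7724

14.7724 m^3


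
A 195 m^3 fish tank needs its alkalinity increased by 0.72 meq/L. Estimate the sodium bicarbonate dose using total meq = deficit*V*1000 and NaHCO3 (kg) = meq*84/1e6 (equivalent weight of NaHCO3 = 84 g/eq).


Tank volume in L = 195 m^3 * 1000 = 195000 L
Total meq required = 0.72 meq/L * 195000 L = 140400 meq
NaHCO3 mass = 140400 meq * 84 mg/meq / 1e6 = 11.7936 kg

11.7936 kg


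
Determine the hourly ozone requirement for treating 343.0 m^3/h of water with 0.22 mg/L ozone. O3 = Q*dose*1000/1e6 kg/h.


O3 demand (mg/h) = Q * dose * 1000 = 343.0 * 0.22 * 1000 = 75460 mg/h
Convert mg to kg: 75460 / 1e6 = 0.07546 kg/h

0.07546 kg/h


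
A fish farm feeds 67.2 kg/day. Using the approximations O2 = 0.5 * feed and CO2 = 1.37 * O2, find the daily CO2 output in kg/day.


O2 = 67.2 * 0.5 = 33.6
CO2 = 33.6 * 1.37 = 46.032

46.032 kg/day


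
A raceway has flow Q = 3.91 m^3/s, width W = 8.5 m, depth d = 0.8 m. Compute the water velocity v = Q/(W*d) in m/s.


Cross-sectional area = W * d = 8.5 * 0.8 = 6.8 m^2
Velocity = Q / A = 3.91 / 6.8 = 0.575 m/s

0.575 m/s


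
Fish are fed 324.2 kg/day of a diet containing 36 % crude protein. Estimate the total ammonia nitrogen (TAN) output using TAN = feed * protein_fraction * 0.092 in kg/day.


Protein in feed = 324.2 * 36/100 = 116.712 kg/day
TAN = protein * 0.092 = 116.712 * 0.092 = 10.737504 kg/day

10.737504 kg/day


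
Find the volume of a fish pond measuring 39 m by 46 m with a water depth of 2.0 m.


Base area = L * W = 39 * 46 = 1794 m^2
Volume = area * depth = 1794 * 2.0 = 3588 m^3

3588 m^3


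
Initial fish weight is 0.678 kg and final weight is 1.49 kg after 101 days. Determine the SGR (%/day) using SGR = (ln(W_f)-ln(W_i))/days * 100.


ln(W_f) = ln(1.49) = 0.39877612
ln(W_i) = ln(0.678) = -0.38860799
ln(W_f) - ln(W_i) = 0.39877612 - -0.38860799 = 0.78738411
SGR = 0.78738411 / 101 * 100 = 0.779588 %/day

0.779588 %/day


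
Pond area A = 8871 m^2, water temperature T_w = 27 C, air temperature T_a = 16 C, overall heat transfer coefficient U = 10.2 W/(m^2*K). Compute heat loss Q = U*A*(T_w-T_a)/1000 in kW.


Temperature difference dT = 27 - 16 = 11 K
Heat loss (W) = U * A * dT = 10.2 * 8871 * 11 = 995326.2 W
Convert to kW: 995326.2 / 1000 = 995.3262 kW

995.3262 kW


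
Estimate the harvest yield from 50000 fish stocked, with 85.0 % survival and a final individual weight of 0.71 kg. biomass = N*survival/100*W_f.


Survivors = 50000 * 85.0/100 = 42500 fish
Harvest biomass = survivors * W_f = 42500 * 0.71 = 30175 kg

30175 kg


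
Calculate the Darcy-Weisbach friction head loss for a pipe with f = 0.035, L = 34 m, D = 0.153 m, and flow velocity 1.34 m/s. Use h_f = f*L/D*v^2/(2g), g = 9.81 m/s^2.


v^2 = 1.34^2 = 1.7956 m^2/s^2
L/D = 34/0.153 = 222.22222
h_f = f*(L/D)*v^2/(2g) = 0.035 * 222.22222 * 1.7956 / 19.62 = 0.711813 m

0.711813 m
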